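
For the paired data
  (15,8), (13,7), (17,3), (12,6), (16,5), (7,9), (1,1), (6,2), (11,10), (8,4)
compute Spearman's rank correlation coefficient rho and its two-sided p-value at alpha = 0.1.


Step 1: Rank x and y separately (midranks; no ties here).
rank(x): 15->8, 13->7, 17->10, 12->6, 16->9, 7->3, 1->1, 6->2, 11->5, 8->4
rank(y): 8->8, 7->7, 3->3, 6->6, 5->5, 9->9, 1->1, 2->2, 10->10, 4->4
Step 2: d_i = R_x(i) - R_y(i); compute d_i^2.
  (8-8)^2=0, (7-7)^2=0, (10-3)^2=49, (6-6)^2=0, (9-5)^2=16, (3-9)^2=36, (1-1)^2=0, (2-2)^2=0, (5-10)^2=25, (4-4)^2=0
sum(d^2) = 126.
Step 3: rho = 1 - 6*126 / (10*(10^2 - 1)) = 1 - 756/990 = 0.236364.
Step 4: Under H0, t = rho * sqrt((n-2)/(1-rho^2)) = 0.6880 ~ t(8).
Step 5: Two-sided p-value from the t-distribution with 8 df = 0.510885.
Step 6: alpha = 0.1. fail to reject H0.

rho = 0.2364, p = 0.510885, fail to reject H0 at alpha = 0.1.


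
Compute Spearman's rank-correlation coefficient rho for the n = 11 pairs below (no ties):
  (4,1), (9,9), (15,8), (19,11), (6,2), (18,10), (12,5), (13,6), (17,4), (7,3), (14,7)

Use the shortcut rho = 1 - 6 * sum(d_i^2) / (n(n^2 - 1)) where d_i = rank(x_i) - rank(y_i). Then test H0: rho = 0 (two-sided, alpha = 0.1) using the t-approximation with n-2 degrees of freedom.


Step 1: Rank x and y separately (midranks; no ties here).
rank(x): 4->1, 9->4, 15->8, 19->11, 6->2, 18->10, 12->5, 13->6, 17->9, 7->3, 14->7
rank(y): 1->1, 9->9, 8->8, 11->11, 2->2, 10->10, 5->5, 6->6, 4->4, 3->3, 7->7
Step 2: d_i = R_x(i) - R_y(i); compute d_i^2.
  (1-1)^2=0, (4-9)^2=25, (8-8)^2=0, (11-11)^2=0, (2-2)^2=0, (10-10)^2=0, (5-5)^2=0, (6-6)^2=0, (9-4)^2=25, (3-3)^2=0, (7-7)^2=0
sum(d^2) = 50.
Step 3: rho = 1 - 6*50 / (11*(11^2 - 1)) = 1 - 300/1320 = 0.772727.
Step 4: Under H0, t = rho * sqrt((n-2)/(1-rho^2)) = 3.6522 ~ t(9).
Step 5: Two-sided p-value from the t-distribution with 9 df = 0.005299.
Step 6: alpha = 0.1. reject H0.

rho = 0.7727, p = 0.005299, reject H0 at alpha = 0.1.


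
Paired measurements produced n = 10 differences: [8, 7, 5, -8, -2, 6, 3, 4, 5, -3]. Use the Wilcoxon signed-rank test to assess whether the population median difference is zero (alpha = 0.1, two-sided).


Step 1: Drop any zero differences (none here) and take |d_i|.
|d| = [8, 7, 5, 8, 2, 6, 3, 4, 5, 3]
Step 2: Midrank |d_i| (ties get averaged ranks).
ranks: |8|->9.5, |7|->8, |5|->5.5, |8|->9.5, |2|->1, |6|->7, |3|->2.5, |4|->4, |5|->5.5, |3|->2.5
Step 3: Attach original signs; sum ranks with positive sign and with negative sign.
W+ = 9.5 + 8 + 5.5 + 7 + 2.5 + 4 + 5.5 = 42
W- = 9.5 + 1 + 2.5 = 13
(Check: W+ + W- = 55 should equal n(n+1)/2 = 55.)
Step 4: Test statistic W = min(W+, W-) = 13.
Step 5: Ties in |d|, so use the tie-corrected normal approximation.
        E[W] = n(n+1)/4 = 10*11/4 = 27.5.
        Tie groups: |d|=3 (t=2), |d|=5 (t=2), |d|=8 (t=2); sum(t^3 - t) = 18.
        Var[W] = n(n+1)(2n+1)/24 - sum(t^3-t)/48 = 2310/24 - 18/48 = 95.875.
        z = (W - E[W]) / sqrt(Var[W]) = (13 - 27.5) / 9.7916 = -1.4809.
        Two-sided p = 2*Phi(z) = 0.138643.
Step 6: alpha = 0.1. fail to reject H0.

W+ = 42, W- = 13, W = min = 13, p = 0.138643, fail to reject H0.


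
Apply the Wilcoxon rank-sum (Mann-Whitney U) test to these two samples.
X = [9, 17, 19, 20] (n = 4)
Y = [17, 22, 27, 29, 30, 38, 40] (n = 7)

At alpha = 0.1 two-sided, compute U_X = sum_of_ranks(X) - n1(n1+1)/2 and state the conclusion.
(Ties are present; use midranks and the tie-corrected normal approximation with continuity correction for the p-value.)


Step 1: Combine and sort all 11 observations; assign midranks.
sorted (value, group): (9,X), (17,X), (17,Y), (19,X), (20,X), (22,Y), (27,Y), (29,Y), (30,Y), (38,Y), (40,Y)
ranks: 9->1, 17->2.5, 17->2.5, 19->4, 20->5, 22->6, 27->7, 29->8, 30->9, 38->10, 40->11
Step 2: Rank sum for X: R1 = 1 + 2.5 + 4 + 5 = 12.5.
Step 3: U_X = R1 - n1(n1+1)/2 = 12.5 - 4*5/2 = 12.5 - 10 = 2.5.
       U_Y = n1*n2 - U_X = 28 - 2.5 = 25.5.
Step 4: Ties are present, so use the tie-corrected normal approximation (with continuity correction) for the p-value.
Step 5: p-value = 0.037202; compare to alpha = 0.1. reject H0.

U_X = 2.5, p = 0.037202, reject H0 at alpha = 0.1.


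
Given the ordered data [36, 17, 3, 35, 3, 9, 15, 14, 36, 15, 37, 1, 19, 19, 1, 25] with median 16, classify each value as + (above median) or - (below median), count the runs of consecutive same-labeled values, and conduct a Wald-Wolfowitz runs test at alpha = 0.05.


Step 1: Compute median = 16; label A = above, B = below.
Labels in order: AABABBBBABABAABA  (n_A = 8, n_B = 8)
Step 2: Count runs R = 11.
Step 3: Under H0 (random ordering), E[R] = 2*n_A*n_B/(n_A+n_B) + 1 = 2*8*8/16 + 1 = 9.0000.
        Var[R] = 2*n_A*n_B*(2*n_A*n_B - n_A - n_B) / ((n_A+n_B)^2 * (n_A+n_B-1)) = 14336/3840 = 3.7333.
        SD[R] = 1.9322.
Step 4: Continuity-corrected z = (R - 0.5 - E[R]) / SD[R] = (11 - 0.5 - 9.0000) / 1.9322 = 0.7763.
Step 5: Two-sided p-value via normal approximation = 2*(1 - Phi(|z|)) = 0.437558.
Step 6: alpha = 0.05. fail to reject H0.

R = 11, z = 0.7763, p = 0.437558, fail to reject H0.


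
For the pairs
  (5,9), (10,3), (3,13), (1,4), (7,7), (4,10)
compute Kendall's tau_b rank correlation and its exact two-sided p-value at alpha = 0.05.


Step 1: Enumerate the 15 unordered pairs (i,j) with i<j and classify each by sign(x_j-x_i) * sign(y_j-y_i).
  (1,2):dx=+5,dy=-6->D; (1,3):dx=-2,dy=+4->D; (1,4):dx=-4,dy=-5->C; (1,5):dx=+2,dy=-2->D
  (1,6):dx=-1,dy=+1->D; (2,3):dx=-7,dy=+10->D; (2,4):dx=-9,dy=+1->D; (2,5):dx=-3,dy=+4->D
  (2,6):dx=-6,dy=+7->D; (3,4):dx=-2,dy=-9->C; (3,5):dx=+4,dy=-6->D; (3,6):dx=+1,dy=-3->D
  (4,5):dx=+6,dy=+3->C; (4,6):dx=+3,dy=+6->C; (5,6):dx=-3,dy=+3->D
Step 2: C = 4, D = 11, total pairs = 15.
Step 3: tau = (C - D)/(n(n-1)/2) = (4 - 11)/15 = -0.466667.
Step 4: Exact two-sided p-value (enumerate n! = 720 permutations of y under H0): p = 0.272222.
Step 5: alpha = 0.05. fail to reject H0.

tau_b = -0.4667 (C=4, D=11), p = 0.272222, fail to reject H0.


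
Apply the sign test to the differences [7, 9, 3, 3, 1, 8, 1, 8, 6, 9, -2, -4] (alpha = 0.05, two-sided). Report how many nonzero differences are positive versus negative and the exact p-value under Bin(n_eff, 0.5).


Step 1: Discard zero differences. Original n = 12; n_eff = number of nonzero differences = 12.
Nonzero differences (with sign): +7, +9, +3, +3, +1, +8, +1, +8, +6, +9, -2, -4
Step 2: Count signs: positive = 10, negative = 2.
Step 3: Under H0: P(positive) = 0.5, so the number of positives S ~ Bin(12, 0.5).
Step 4: Two-sided exact p-value = sum of Bin(12,0.5) probabilities at or below the observed probability = 0.038574.
Step 5: alpha = 0.05. reject H0.

n_eff = 12, pos = 10, neg = 2, p = 0.038574, reject H0.


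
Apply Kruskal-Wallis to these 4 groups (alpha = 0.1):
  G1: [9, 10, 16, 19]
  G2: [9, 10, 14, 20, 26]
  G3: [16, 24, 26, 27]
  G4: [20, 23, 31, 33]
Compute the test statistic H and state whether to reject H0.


Step 1: Combine all N = 17 observations and assign midranks.
sorted (value, group, rank): (9,G1,1.5), (9,G2,1.5), (10,G1,3.5), (10,G2,3.5), (14,G2,5), (16,G1,6.5), (16,G3,6.5), (19,G1,8), (20,G2,9.5), (20,G4,9.5), (23,G4,11), (24,G3,12), (26,G2,13.5), (26,G3,13.5), (27,G3,15), (31,G4,16), (33,G4,17)
Step 2: Sum ranks within each group.
R_1 = 19.5 (n_1 = 4)
R_2 = 33 (n_2 = 5)
R_3 = 47 (n_3 = 4)
R_4 = 53.5 (n_4 = 4)
Step 3: H = 12/(N(N+1)) * sum(R_i^2/n_i) - 3(N+1)
     = 12/(17*18) * (19.5^2/4 + 33^2/5 + 47^2/4 + 53.5^2/4) - 3*18
     = 0.039216 * 1580.67 - 54
     = 7.987255.
Step 4: Ties present; correction factor C = 1 - 30/(17^3 - 17) = 0.993873. Corrected H = 7.987255 / 0.993873 = 8.036498.
Step 5: Under H0, H ~ chi^2(3); p-value = 0.045263.
Step 6: alpha = 0.1. reject H0.

H = 8.0365, df = 3, p = 0.045263, reject H0.


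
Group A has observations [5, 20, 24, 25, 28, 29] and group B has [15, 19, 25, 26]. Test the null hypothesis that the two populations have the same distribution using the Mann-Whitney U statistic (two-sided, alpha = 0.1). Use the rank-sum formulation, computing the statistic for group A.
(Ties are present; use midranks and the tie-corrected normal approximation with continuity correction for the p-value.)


Step 1: Combine and sort all 10 observations; assign midranks.
sorted (value, group): (5,X), (15,Y), (19,Y), (20,X), (24,X), (25,X), (25,Y), (26,Y), (28,X), (29,X)
ranks: 5->1, 15->2, 19->3, 20->4, 24->5, 25->6.5, 25->6.5, 26->8, 28->9, 29->10
Step 2: Rank sum for X: R1 = 1 + 4 + 5 + 6.5 + 9 + 10 = 35.5.
Step 3: U_X = R1 - n1(n1+1)/2 = 35.5 - 6*7/2 = 35.5 - 21 = 14.5.
       U_Y = n1*n2 - U_X = 24 - 14.5 = 9.5.
Step 4: Ties are present, so use the tie-corrected normal approximation (with continuity correction) for the p-value.
Step 5: p-value = 0.668870; compare to alpha = 0.1. fail to reject H0.

U_X = 14.5, p = 0.668870, fail to reject H0 at alpha = 0.1.


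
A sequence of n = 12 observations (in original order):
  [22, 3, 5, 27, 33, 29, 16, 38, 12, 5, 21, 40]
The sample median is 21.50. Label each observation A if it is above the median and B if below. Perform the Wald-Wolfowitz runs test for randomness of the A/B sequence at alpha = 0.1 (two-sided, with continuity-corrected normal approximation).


Step 1: Compute median = 21.50; label A = above, B = below.
Labels in order: ABBAAABABBBA  (n_A = 6, n_B = 6)
Step 2: Count runs R = 7.
Step 3: Under H0 (random ordering), E[R] = 2*n_A*n_B/(n_A+n_B) + 1 = 2*6*6/12 + 1 = 7.0000.
        Var[R] = 2*n_A*n_B*(2*n_A*n_B - n_A - n_B) / ((n_A+n_B)^2 * (n_A+n_B-1)) = 4320/1584 = 2.7273.
        SD[R] = 1.6514.
Step 4: R = E[R], so z = 0 with no continuity correction.
Step 5: Two-sided p-value via normal approximation = 2*(1 - Phi(|z|)) = 1.000000.
Step 6: alpha = 0.1. fail to reject H0.

R = 7, z = 0.0000, p = 1.000000, fail to reject H0.


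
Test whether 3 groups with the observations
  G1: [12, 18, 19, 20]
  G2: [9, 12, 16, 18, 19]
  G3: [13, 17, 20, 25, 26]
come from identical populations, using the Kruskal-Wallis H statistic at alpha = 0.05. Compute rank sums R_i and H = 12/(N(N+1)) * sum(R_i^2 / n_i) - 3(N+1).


Step 1: Combine all N = 14 observations and assign midranks.
sorted (value, group, rank): (9,G2,1), (12,G1,2.5), (12,G2,2.5), (13,G3,4), (16,G2,5), (17,G3,6), (18,G1,7.5), (18,G2,7.5), (19,G1,9.5), (19,G2,9.5), (20,G1,11.5), (20,G3,11.5), (25,G3,13), (26,G3,14)
Step 2: Sum ranks within each group.
R_1 = 31 (n_1 = 4)
R_2 = 25.5 (n_2 = 5)
R_3 = 48.5 (n_3 = 5)
Step 3: H = 12/(N(N+1)) * sum(R_i^2/n_i) - 3(N+1)
     = 12/(14*15) * (31^2/4 + 25.5^2/5 + 48.5^2/5) - 3*15
     = 0.057143 * 840.75 - 45
     = 3.042857.
Step 4: Ties present; correction factor C = 1 - 24/(14^3 - 14) = 0.991209. Corrected H = 3.042857 / 0.991209 = 3.069845.
Step 5: Under H0, H ~ chi^2(2); p-value = 0.215472.
Step 6: alpha = 0.05. fail to reject H0.

H = 3.0698, df = 2, p = 0.215472, fail to reject H0.


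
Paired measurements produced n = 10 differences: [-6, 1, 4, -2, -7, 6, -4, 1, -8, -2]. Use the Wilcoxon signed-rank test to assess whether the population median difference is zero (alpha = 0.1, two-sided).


Step 1: Drop any zero differences (none here) and take |d_i|.
|d| = [6, 1, 4, 2, 7, 6, 4, 1, 8, 2]
Step 2: Midrank |d_i| (ties get averaged ranks).
ranks: |6|->7.5, |1|->1.5, |4|->5.5, |2|->3.5, |7|->9, |6|->7.5, |4|->5.5, |1|->1.5, |8|->10, |2|->3.5
Step 3: Attach original signs; sum ranks with positive sign and with negative sign.
W+ = 1.5 + 5.5 + 7.5 + 1.5 = 16
W- = 7.5 + 3.5 + 9 + 5.5 + 10 + 3.5 = 39
(Check: W+ + W- = 55 should equal n(n+1)/2 = 55.)
Step 4: Test statistic W = min(W+, W-) = 16.
Step 5: Ties in |d|, so use the tie-corrected normal approximation.
        E[W] = n(n+1)/4 = 10*11/4 = 27.5.
        Tie groups: |d|=1 (t=2), |d|=2 (t=2), |d|=4 (t=2), |d|=6 (t=2); sum(t^3 - t) = 24.
        Var[W] = n(n+1)(2n+1)/24 - sum(t^3-t)/48 = 2310/24 - 24/48 = 95.75.
        z = (W - E[W]) / sqrt(Var[W]) = (16 - 27.5) / 9.7852 = -1.1752.
        Two-sided p = 2*Phi(z) = 0.239897.
Step 6: alpha = 0.1. fail to reject H0.

W+ = 16, W- = 39, W = min = 16, p = 0.239897, fail to reject H0.


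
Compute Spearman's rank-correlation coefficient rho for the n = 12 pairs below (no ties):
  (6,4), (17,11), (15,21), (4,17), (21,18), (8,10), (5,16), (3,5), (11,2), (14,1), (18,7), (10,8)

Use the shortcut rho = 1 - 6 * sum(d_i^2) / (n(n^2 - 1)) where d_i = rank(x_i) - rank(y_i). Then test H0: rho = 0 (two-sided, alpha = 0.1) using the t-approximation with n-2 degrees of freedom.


Step 1: Rank x and y separately (midranks; no ties here).
rank(x): 6->4, 17->10, 15->9, 4->2, 21->12, 8->5, 5->3, 3->1, 11->7, 14->8, 18->11, 10->6
rank(y): 4->3, 11->8, 21->12, 17->10, 18->11, 10->7, 16->9, 5->4, 2->2, 1->1, 7->5, 8->6
Step 2: d_i = R_x(i) - R_y(i); compute d_i^2.
  (4-3)^2=1, (10-8)^2=4, (9-12)^2=9, (2-10)^2=64, (12-11)^2=1, (5-7)^2=4, (3-9)^2=36, (1-4)^2=9, (7-2)^2=25, (8-1)^2=49, (11-5)^2=36, (6-6)^2=0
sum(d^2) = 238.
Step 3: rho = 1 - 6*238 / (12*(12^2 - 1)) = 1 - 1428/1716 = 0.167832.
Step 4: Under H0, t = rho * sqrt((n-2)/(1-rho^2)) = 0.5384 ~ t(10).
Step 5: Two-sided p-value from the t-distribution with 10 df = 0.602099.
Step 6: alpha = 0.1. fail to reject H0.

rho = 0.1678, p = 0.602099, fail to reject H0 at alpha = 0.1.


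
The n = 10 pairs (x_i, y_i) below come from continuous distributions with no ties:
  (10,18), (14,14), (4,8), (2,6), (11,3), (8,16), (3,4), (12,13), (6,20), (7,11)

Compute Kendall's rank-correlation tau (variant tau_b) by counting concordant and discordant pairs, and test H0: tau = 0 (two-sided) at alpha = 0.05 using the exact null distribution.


Step 1: Enumerate the 45 unordered pairs (i,j) with i<j and classify each by sign(x_j-x_i) * sign(y_j-y_i).
  (1,2):dx=+4,dy=-4->D; (1,3):dx=-6,dy=-10->C; (1,4):dx=-8,dy=-12->C; (1,5):dx=+1,dy=-15->D
  (1,6):dx=-2,dy=-2->C; (1,7):dx=-7,dy=-14->C; (1,8):dx=+2,dy=-5->D; (1,9):dx=-4,dy=+2->D
  (1,10):dx=-3,dy=-7->C; (2,3):dx=-10,dy=-6->C; (2,4):dx=-12,dy=-8->C; (2,5):dx=-3,dy=-11->C
  (2,6):dx=-6,dy=+2->D; (2,7):dx=-11,dy=-10->C; (2,8):dx=-2,dy=-1->C; (2,9):dx=-8,dy=+6->D
  (2,10):dx=-7,dy=-3->C; (3,4):dx=-2,dy=-2->C; (3,5):dx=+7,dy=-5->D; (3,6):dx=+4,dy=+8->C
  (3,7):dx=-1,dy=-4->C; (3,8):dx=+8,dy=+5->C; (3,9):dx=+2,dy=+12->C; (3,10):dx=+3,dy=+3->C
  (4,5):dx=+9,dy=-3->D; (4,6):dx=+6,dy=+10->C; (4,7):dx=+1,dy=-2->D; (4,8):dx=+10,dy=+7->C
  (4,9):dx=+4,dy=+14->C; (4,10):dx=+5,dy=+5->C; (5,6):dx=-3,dy=+13->D; (5,7):dx=-8,dy=+1->D
  (5,8):dx=+1,dy=+10->C; (5,9):dx=-5,dy=+17->D; (5,10):dx=-4,dy=+8->D; (6,7):dx=-5,dy=-12->C
  (6,8):dx=+4,dy=-3->D; (6,9):dx=-2,dy=+4->D; (6,10):dx=-1,dy=-5->C; (7,8):dx=+9,dy=+9->C
  (7,9):dx=+3,dy=+16->C; (7,10):dx=+4,dy=+7->C; (8,9):dx=-6,dy=+7->D; (8,10):dx=-5,dy=-2->C
  (9,10):dx=+1,dy=-9->D
Step 2: C = 28, D = 17, total pairs = 45.
Step 3: tau = (C - D)/(n(n-1)/2) = (28 - 17)/45 = 0.244444.
Step 4: Exact two-sided p-value (enumerate n! = 3628800 permutations of y under H0): p = 0.380720.
Step 5: alpha = 0.05. fail to reject H0.

tau_b = 0.2444 (C=28, D=17), p = 0.380720, fail to reject H0.


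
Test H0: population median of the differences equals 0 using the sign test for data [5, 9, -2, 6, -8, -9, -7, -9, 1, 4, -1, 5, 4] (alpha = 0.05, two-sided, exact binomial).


Step 1: Discard zero differences. Original n = 13; n_eff = number of nonzero differences = 13.
Nonzero differences (with sign): +5, +9, -2, +6, -8, -9, -7, -9, +1, +4, -1, +5, +4
Step 2: Count signs: positive = 7, negative = 6.
Step 3: Under H0: P(positive) = 0.5, so the number of positives S ~ Bin(13, 0.5).
Step 4: Two-sided exact p-value = sum of Bin(13,0.5) probabilities at or below the observed probability = 1.000000.
Step 5: alpha = 0.05. fail to reject H0.

n_eff = 13, pos = 7, neg = 6, p = 1.000000, fail to reject H0.


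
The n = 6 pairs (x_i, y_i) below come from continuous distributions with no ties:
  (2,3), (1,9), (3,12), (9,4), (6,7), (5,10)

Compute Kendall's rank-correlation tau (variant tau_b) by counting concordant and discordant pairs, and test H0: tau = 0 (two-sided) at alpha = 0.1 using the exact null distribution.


Step 1: Enumerate the 15 unordered pairs (i,j) with i<j and classify each by sign(x_j-x_i) * sign(y_j-y_i).
  (1,2):dx=-1,dy=+6->D; (1,3):dx=+1,dy=+9->C; (1,4):dx=+7,dy=+1->C; (1,5):dx=+4,dy=+4->C
  (1,6):dx=+3,dy=+7->C; (2,3):dx=+2,dy=+3->C; (2,4):dx=+8,dy=-5->D; (2,5):dx=+5,dy=-2->D
  (2,6):dx=+4,dy=+1->C; (3,4):dx=+6,dy=-8->D; (3,5):dx=+3,dy=-5->D; (3,6):dx=+2,dy=-2->D
  (4,5):dx=-3,dy=+3->D; (4,6):dx=-4,dy=+6->D; (5,6):dx=-1,dy=+3->D
Step 2: C = 6, D = 9, total pairs = 15.
Step 3: tau = (C - D)/(n(n-1)/2) = (6 - 9)/15 = -0.200000.
Step 4: Exact two-sided p-value (enumerate n! = 720 permutations of y under H0): p = 0.719444.
Step 5: alpha = 0.1. fail to reject H0.

tau_b = -0.2000 (C=6, D=9), p = 0.719444, fail to reject H0.


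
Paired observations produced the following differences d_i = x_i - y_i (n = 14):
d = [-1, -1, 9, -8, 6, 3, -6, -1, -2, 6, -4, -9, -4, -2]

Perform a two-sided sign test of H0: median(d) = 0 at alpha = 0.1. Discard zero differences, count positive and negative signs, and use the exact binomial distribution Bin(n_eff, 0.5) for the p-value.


Step 1: Discard zero differences. Original n = 14; n_eff = number of nonzero differences = 14.
Nonzero differences (with sign): -1, -1, +9, -8, +6, +3, -6, -1, -2, +6, -4, -9, -4, -2
Step 2: Count signs: positive = 4, negative = 10.
Step 3: Under H0: P(positive) = 0.5, so the number of positives S ~ Bin(14, 0.5).
Step 4: Two-sided exact p-value = sum of Bin(14,0.5) probabilities at or below the observed probability = 0.179565.
Step 5: alpha = 0.1. fail to reject H0.

n_eff = 14, pos = 4, neg = 10, p = 0.179565, fail to reject H0.


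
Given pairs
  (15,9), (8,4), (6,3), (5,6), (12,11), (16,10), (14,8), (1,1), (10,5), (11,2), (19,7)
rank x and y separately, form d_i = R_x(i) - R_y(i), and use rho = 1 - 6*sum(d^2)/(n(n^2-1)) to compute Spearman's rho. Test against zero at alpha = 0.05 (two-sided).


Step 1: Rank x and y separately (midranks; no ties here).
rank(x): 15->9, 8->4, 6->3, 5->2, 12->7, 16->10, 14->8, 1->1, 10->5, 11->6, 19->11
rank(y): 9->9, 4->4, 3->3, 6->6, 11->11, 10->10, 8->8, 1->1, 5->5, 2->2, 7->7
Step 2: d_i = R_x(i) - R_y(i); compute d_i^2.
  (9-9)^2=0, (4-4)^2=0, (3-3)^2=0, (2-6)^2=16, (7-11)^2=16, (10-10)^2=0, (8-8)^2=0, (1-1)^2=0, (5-5)^2=0, (6-2)^2=16, (11-7)^2=16
sum(d^2) = 64.
Step 3: rho = 1 - 6*64 / (11*(11^2 - 1)) = 1 - 384/1320 = 0.709091.
Step 4: Under H0, t = rho * sqrt((n-2)/(1-rho^2)) = 3.0169 ~ t(9).
Step 5: Two-sided p-value from the t-distribution with 9 df = 0.014552.
Step 6: alpha = 0.05. reject H0.

rho = 0.7091, p = 0.014552, reject H0 at alpha = 0.05.


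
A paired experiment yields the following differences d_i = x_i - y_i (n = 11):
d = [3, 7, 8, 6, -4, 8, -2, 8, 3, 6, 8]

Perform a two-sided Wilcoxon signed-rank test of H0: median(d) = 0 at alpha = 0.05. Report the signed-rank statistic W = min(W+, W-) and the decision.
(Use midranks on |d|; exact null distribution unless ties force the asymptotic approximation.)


Step 1: Drop any zero differences (none here) and take |d_i|.
|d| = [3, 7, 8, 6, 4, 8, 2, 8, 3, 6, 8]
Step 2: Midrank |d_i| (ties get averaged ranks).
ranks: |3|->2.5, |7|->7, |8|->9.5, |6|->5.5, |4|->4, |8|->9.5, |2|->1, |8|->9.5, |3|->2.5, |6|->5.5, |8|->9.5
Step 3: Attach original signs; sum ranks with positive sign and with negative sign.
W+ = 2.5 + 7 + 9.5 + 5.5 + 9.5 + 9.5 + 2.5 + 5.5 + 9.5 = 61
W- = 4 + 1 = 5
(Check: W+ + W- = 66 should equal n(n+1)/2 = 66.)
Step 4: Test statistic W = min(W+, W-) = 5.
Step 5: Ties in |d|, so use the tie-corrected normal approximation.
        E[W] = n(n+1)/4 = 11*12/4 = 33.
        Tie groups: |d|=3 (t=2), |d|=6 (t=2), |d|=8 (t=4); sum(t^3 - t) = 72.
        Var[W] = n(n+1)(2n+1)/24 - sum(t^3-t)/48 = 3036/24 - 72/48 = 125.
        z = (W - E[W]) / sqrt(Var[W]) = (5 - 33) / 11.1803 = -2.5044.
        Two-sided p = 2*Phi(z) = 0.012266.
Step 6: alpha = 0.05. reject H0.

W+ = 61, W- = 5, W = min = 5, p = 0.012266, reject H0.


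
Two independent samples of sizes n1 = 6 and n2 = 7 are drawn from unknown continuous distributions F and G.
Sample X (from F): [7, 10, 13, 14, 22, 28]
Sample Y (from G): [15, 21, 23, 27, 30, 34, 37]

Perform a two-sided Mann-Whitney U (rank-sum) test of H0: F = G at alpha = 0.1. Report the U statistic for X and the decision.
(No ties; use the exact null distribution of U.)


Step 1: Combine and sort all 13 observations; assign midranks.
sorted (value, group): (7,X), (10,X), (13,X), (14,X), (15,Y), (21,Y), (22,X), (23,Y), (27,Y), (28,X), (30,Y), (34,Y), (37,Y)
ranks: 7->1, 10->2, 13->3, 14->4, 15->5, 21->6, 22->7, 23->8, 27->9, 28->10, 30->11, 34->12, 37->13
Step 2: Rank sum for X: R1 = 1 + 2 + 3 + 4 + 7 + 10 = 27.
Step 3: U_X = R1 - n1(n1+1)/2 = 27 - 6*7/2 = 27 - 21 = 6.
       U_Y = n1*n2 - U_X = 42 - 6 = 36.
Step 4: No ties, so the exact null distribution of U (based on enumerating the C(13,6) = 1716 equally likely rank assignments) gives the two-sided p-value.
Step 5: p-value = 0.034965; compare to alpha = 0.1. reject H0.

U_X = 6, p = 0.034965, reject H0 at alpha = 0.1.


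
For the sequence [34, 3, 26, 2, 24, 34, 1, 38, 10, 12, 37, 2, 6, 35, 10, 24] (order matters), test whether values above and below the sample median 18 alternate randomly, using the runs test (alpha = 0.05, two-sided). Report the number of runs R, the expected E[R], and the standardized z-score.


Step 1: Compute median = 18; label A = above, B = below.
Labels in order: ABABAABABBABBABA  (n_A = 8, n_B = 8)
Step 2: Count runs R = 13.
Step 3: Under H0 (random ordering), E[R] = 2*n_A*n_B/(n_A+n_B) + 1 = 2*8*8/16 + 1 = 9.0000.
        Var[R] = 2*n_A*n_B*(2*n_A*n_B - n_A - n_B) / ((n_A+n_B)^2 * (n_A+n_B-1)) = 14336/3840 = 3.7333.
        SD[R] = 1.9322.
Step 4: Continuity-corrected z = (R - 0.5 - E[R]) / SD[R] = (13 - 0.5 - 9.0000) / 1.9322 = 1.8114.
Step 5: Two-sided p-value via normal approximation = 2*(1 - Phi(|z|)) = 0.070076.
Step 6: alpha = 0.05. fail to reject H0.

R = 13, z = 1.8114, p = 0.070076, fail to reject H0.


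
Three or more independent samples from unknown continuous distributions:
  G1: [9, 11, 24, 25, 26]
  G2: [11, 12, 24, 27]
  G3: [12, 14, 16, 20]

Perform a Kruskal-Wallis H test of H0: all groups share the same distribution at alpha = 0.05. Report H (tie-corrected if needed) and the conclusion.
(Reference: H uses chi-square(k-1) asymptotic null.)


Step 1: Combine all N = 13 observations and assign midranks.
sorted (value, group, rank): (9,G1,1), (11,G1,2.5), (11,G2,2.5), (12,G2,4.5), (12,G3,4.5), (14,G3,6), (16,G3,7), (20,G3,8), (24,G1,9.5), (24,G2,9.5), (25,G1,11), (26,G1,12), (27,G2,13)
Step 2: Sum ranks within each group.
R_1 = 36 (n_1 = 5)
R_2 = 29.5 (n_2 = 4)
R_3 = 25.5 (n_3 = 4)
Step 3: H = 12/(N(N+1)) * sum(R_i^2/n_i) - 3(N+1)
     = 12/(13*14) * (36^2/5 + 29.5^2/4 + 25.5^2/4) - 3*14
     = 0.065934 * 639.325 - 42
     = 0.153297.
Step 4: Ties present; correction factor C = 1 - 18/(13^3 - 13) = 0.991758. Corrected H = 0.153297 / 0.991758 = 0.154571.
Step 5: Under H0, H ~ chi^2(2); p-value = 0.925626.
Step 6: alpha = 0.05. fail to reject H0.

H = 0.1546, df = 2, p = 0.925626, fail to reject H0.


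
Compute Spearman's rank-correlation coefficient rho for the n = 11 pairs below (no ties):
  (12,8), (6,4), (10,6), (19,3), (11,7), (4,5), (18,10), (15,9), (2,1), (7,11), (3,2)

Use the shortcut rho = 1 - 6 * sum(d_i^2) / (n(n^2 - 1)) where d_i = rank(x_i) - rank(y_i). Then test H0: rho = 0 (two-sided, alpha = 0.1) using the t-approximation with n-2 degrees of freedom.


Step 1: Rank x and y separately (midranks; no ties here).
rank(x): 12->8, 6->4, 10->6, 19->11, 11->7, 4->3, 18->10, 15->9, 2->1, 7->5, 3->2
rank(y): 8->8, 4->4, 6->6, 3->3, 7->7, 5->5, 10->10, 9->9, 1->1, 11->11, 2->2
Step 2: d_i = R_x(i) - R_y(i); compute d_i^2.
  (8-8)^2=0, (4-4)^2=0, (6-6)^2=0, (11-3)^2=64, (7-7)^2=0, (3-5)^2=4, (10-10)^2=0, (9-9)^2=0, (1-1)^2=0, (5-11)^2=36, (2-2)^2=0
sum(d^2) = 104.
Step 3: rho = 1 - 6*104 / (11*(11^2 - 1)) = 1 - 624/1320 = 0.527273.
Step 4: Under H0, t = rho * sqrt((n-2)/(1-rho^2)) = 1.8616 ~ t(9).
Step 5: Two-sided p-value from the t-distribution with 9 df = 0.095565.
Step 6: alpha = 0.1. reject H0.

rho = 0.5273, p = 0.095565, reject H0 at alpha = 0.1.


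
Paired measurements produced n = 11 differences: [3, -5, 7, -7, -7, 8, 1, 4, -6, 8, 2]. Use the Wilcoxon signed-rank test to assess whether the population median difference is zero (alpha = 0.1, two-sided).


Step 1: Drop any zero differences (none here) and take |d_i|.
|d| = [3, 5, 7, 7, 7, 8, 1, 4, 6, 8, 2]
Step 2: Midrank |d_i| (ties get averaged ranks).
ranks: |3|->3, |5|->5, |7|->8, |7|->8, |7|->8, |8|->10.5, |1|->1, |4|->4, |6|->6, |8|->10.5, |2|->2
Step 3: Attach original signs; sum ranks with positive sign and with negative sign.
W+ = 3 + 8 + 10.5 + 1 + 4 + 10.5 + 2 = 39
W- = 5 + 8 + 8 + 6 = 27
(Check: W+ + W- = 66 should equal n(n+1)/2 = 66.)
Step 4: Test statistic W = min(W+, W-) = 27.
Step 5: Ties in |d|, so use the tie-corrected normal approximation.
        E[W] = n(n+1)/4 = 11*12/4 = 33.
        Tie groups: |d|=7 (t=3), |d|=8 (t=2); sum(t^3 - t) = 30.
        Var[W] = n(n+1)(2n+1)/24 - sum(t^3-t)/48 = 3036/24 - 30/48 = 125.875.
        z = (W - E[W]) / sqrt(Var[W]) = (27 - 33) / 11.2194 = -0.5348.
        Two-sided p = 2*Phi(z) = 0.592797.
Step 6: alpha = 0.1. fail to reject H0.

W+ = 39, W- = 27, W = min = 27, p = 0.592797, fail to reject H0.


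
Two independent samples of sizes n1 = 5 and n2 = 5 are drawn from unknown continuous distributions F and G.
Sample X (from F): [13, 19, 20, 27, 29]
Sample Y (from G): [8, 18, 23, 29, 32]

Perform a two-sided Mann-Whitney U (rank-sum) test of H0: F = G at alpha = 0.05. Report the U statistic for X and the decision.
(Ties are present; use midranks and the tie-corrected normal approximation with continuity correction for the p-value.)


Step 1: Combine and sort all 10 observations; assign midranks.
sorted (value, group): (8,Y), (13,X), (18,Y), (19,X), (20,X), (23,Y), (27,X), (29,X), (29,Y), (32,Y)
ranks: 8->1, 13->2, 18->3, 19->4, 20->5, 23->6, 27->7, 29->8.5, 29->8.5, 32->10
Step 2: Rank sum for X: R1 = 2 + 4 + 5 + 7 + 8.5 = 26.5.
Step 3: U_X = R1 - n1(n1+1)/2 = 26.5 - 5*6/2 = 26.5 - 15 = 11.5.
       U_Y = n1*n2 - U_X = 25 - 11.5 = 13.5.
Step 4: Ties are present, so use the tie-corrected normal approximation (with continuity correction) for the p-value.
Step 5: p-value = 0.916563; compare to alpha = 0.05. fail to reject H0.

U_X = 11.5, p = 0.916563, fail to reject H0 at alpha = 0.05.


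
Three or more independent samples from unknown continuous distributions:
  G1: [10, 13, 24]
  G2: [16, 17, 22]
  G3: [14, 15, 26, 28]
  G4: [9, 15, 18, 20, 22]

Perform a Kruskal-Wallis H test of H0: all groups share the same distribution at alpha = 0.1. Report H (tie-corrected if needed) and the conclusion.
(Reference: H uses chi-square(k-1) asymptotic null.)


Step 1: Combine all N = 15 observations and assign midranks.
sorted (value, group, rank): (9,G4,1), (10,G1,2), (13,G1,3), (14,G3,4), (15,G3,5.5), (15,G4,5.5), (16,G2,7), (17,G2,8), (18,G4,9), (20,G4,10), (22,G2,11.5), (22,G4,11.5), (24,G1,13), (26,G3,14), (28,G3,15)
Step 2: Sum ranks within each group.
R_1 = 18 (n_1 = 3)
R_2 = 26.5 (n_2 = 3)
R_3 = 38.5 (n_3 = 4)
R_4 = 37 (n_4 = 5)
Step 3: H = 12/(N(N+1)) * sum(R_i^2/n_i) - 3(N+1)
     = 12/(15*16) * (18^2/3 + 26.5^2/3 + 38.5^2/4 + 37^2/5) - 3*16
     = 0.050000 * 986.446 - 48
     = 1.322292.
Step 4: Ties present; correction factor C = 1 - 12/(15^3 - 15) = 0.996429. Corrected H = 1.322292 / 0.996429 = 1.327031.
Step 5: Under H0, H ~ chi^2(3); p-value = 0.722725.
Step 6: alpha = 0.1. fail to reject H0.

H = 1.3270, df = 3, p = 0.722725, fail to reject H0.


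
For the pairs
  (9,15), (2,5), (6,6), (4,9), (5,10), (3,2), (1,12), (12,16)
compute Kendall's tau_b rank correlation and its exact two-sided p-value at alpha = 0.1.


Step 1: Enumerate the 28 unordered pairs (i,j) with i<j and classify each by sign(x_j-x_i) * sign(y_j-y_i).
  (1,2):dx=-7,dy=-10->C; (1,3):dx=-3,dy=-9->C; (1,4):dx=-5,dy=-6->C; (1,5):dx=-4,dy=-5->C
  (1,6):dx=-6,dy=-13->C; (1,7):dx=-8,dy=-3->C; (1,8):dx=+3,dy=+1->C; (2,3):dx=+4,dy=+1->C
  (2,4):dx=+2,dy=+4->C; (2,5):dx=+3,dy=+5->C; (2,6):dx=+1,dy=-3->D; (2,7):dx=-1,dy=+7->D
  (2,8):dx=+10,dy=+11->C; (3,4):dx=-2,dy=+3->D; (3,5):dx=-1,dy=+4->D; (3,6):dx=-3,dy=-4->C
  (3,7):dx=-5,dy=+6->D; (3,8):dx=+6,dy=+10->C; (4,5):dx=+1,dy=+1->C; (4,6):dx=-1,dy=-7->C
  (4,7):dx=-3,dy=+3->D; (4,8):dx=+8,dy=+7->C; (5,6):dx=-2,dy=-8->C; (5,7):dx=-4,dy=+2->D
  (5,8):dx=+7,dy=+6->C; (6,7):dx=-2,dy=+10->D; (6,8):dx=+9,dy=+14->C; (7,8):dx=+11,dy=+4->C
Step 2: C = 20, D = 8, total pairs = 28.
Step 3: tau = (C - D)/(n(n-1)/2) = (20 - 8)/28 = 0.428571.
Step 4: Exact two-sided p-value (enumerate n! = 40320 permutations of y under H0): p = 0.178869.
Step 5: alpha = 0.1. fail to reject H0.

tau_b = 0.4286 (C=20, D=8), p = 0.178869, fail to reject H0.


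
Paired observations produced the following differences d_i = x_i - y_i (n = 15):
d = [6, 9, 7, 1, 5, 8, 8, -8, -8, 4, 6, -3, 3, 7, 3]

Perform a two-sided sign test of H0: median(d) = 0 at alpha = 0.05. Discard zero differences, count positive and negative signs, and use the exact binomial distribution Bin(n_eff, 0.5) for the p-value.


Step 1: Discard zero differences. Original n = 15; n_eff = number of nonzero differences = 15.
Nonzero differences (with sign): +6, +9, +7, +1, +5, +8, +8, -8, -8, +4, +6, -3, +3, +7, +3
Step 2: Count signs: positive = 12, negative = 3.
Step 3: Under H0: P(positive) = 0.5, so the number of positives S ~ Bin(15, 0.5).
Step 4: Two-sided exact p-value = sum of Bin(15,0.5) probabilities at or below the observed probability = 0.035156.
Step 5: alpha = 0.05. reject H0.

n_eff = 15, pos = 12, neg = 3, p = 0.035156, reject H0.


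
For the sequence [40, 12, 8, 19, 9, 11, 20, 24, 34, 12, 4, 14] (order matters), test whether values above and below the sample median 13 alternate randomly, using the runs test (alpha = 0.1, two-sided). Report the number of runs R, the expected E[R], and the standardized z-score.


Step 1: Compute median = 13; label A = above, B = below.
Labels in order: ABBABBAAABBA  (n_A = 6, n_B = 6)
Step 2: Count runs R = 7.
Step 3: Under H0 (random ordering), E[R] = 2*n_A*n_B/(n_A+n_B) + 1 = 2*6*6/12 + 1 = 7.0000.
        Var[R] = 2*n_A*n_B*(2*n_A*n_B - n_A - n_B) / ((n_A+n_B)^2 * (n_A+n_B-1)) = 4320/1584 = 2.7273.
        SD[R] = 1.6514.
Step 4: R = E[R], so z = 0 with no continuity correction.
Step 5: Two-sided p-value via normal approximation = 2*(1 - Phi(|z|)) = 1.000000.
Step 6: alpha = 0.1. fail to reject H0.

R = 7, z = 0.0000, p = 1.000000, fail to reject H0.


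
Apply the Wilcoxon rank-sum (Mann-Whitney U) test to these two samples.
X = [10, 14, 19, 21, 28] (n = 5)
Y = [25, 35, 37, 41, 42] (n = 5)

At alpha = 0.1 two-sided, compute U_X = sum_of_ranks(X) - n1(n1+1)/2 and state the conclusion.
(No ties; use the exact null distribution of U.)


Step 1: Combine and sort all 10 observations; assign midranks.
sorted (value, group): (10,X), (14,X), (19,X), (21,X), (25,Y), (28,X), (35,Y), (37,Y), (41,Y), (42,Y)
ranks: 10->1, 14->2, 19->3, 21->4, 25->5, 28->6, 35->7, 37->8, 41->9, 42->10
Step 2: Rank sum for X: R1 = 1 + 2 + 3 + 4 + 6 = 16.
Step 3: U_X = R1 - n1(n1+1)/2 = 16 - 5*6/2 = 16 - 15 = 1.
       U_Y = n1*n2 - U_X = 25 - 1 = 24.
Step 4: No ties, so the exact null distribution of U (based on enumerating the C(10,5) = 252 equally likely rank assignments) gives the two-sided p-value.
Step 5: p-value = 0.015873; compare to alpha = 0.1. reject H0.

U_X = 1, p = 0.015873, reject H0 at alpha = 0.1.


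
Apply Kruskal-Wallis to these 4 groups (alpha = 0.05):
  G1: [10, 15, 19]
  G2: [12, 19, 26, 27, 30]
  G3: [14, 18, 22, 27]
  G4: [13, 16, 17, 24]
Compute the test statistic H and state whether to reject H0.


Step 1: Combine all N = 16 observations and assign midranks.
sorted (value, group, rank): (10,G1,1), (12,G2,2), (13,G4,3), (14,G3,4), (15,G1,5), (16,G4,6), (17,G4,7), (18,G3,8), (19,G1,9.5), (19,G2,9.5), (22,G3,11), (24,G4,12), (26,G2,13), (27,G2,14.5), (27,G3,14.5), (30,G2,16)
Step 2: Sum ranks within each group.
R_1 = 15.5 (n_1 = 3)
R_2 = 55 (n_2 = 5)
R_3 = 37.5 (n_3 = 4)
R_4 = 28 (n_4 = 4)
Step 3: H = 12/(N(N+1)) * sum(R_i^2/n_i) - 3(N+1)
     = 12/(16*17) * (15.5^2/3 + 55^2/5 + 37.5^2/4 + 28^2/4) - 3*17
     = 0.044118 * 1232.65 - 51
     = 3.381434.
Step 4: Ties present; correction factor C = 1 - 12/(16^3 - 16) = 0.997059. Corrected H = 3.381434 / 0.997059 = 3.391409.
Step 5: Under H0, H ~ chi^2(3); p-value = 0.335122.
Step 6: alpha = 0.05. fail to reject H0.

H = 3.3914, df = 3, p = 0.335122, fail to reject H0.


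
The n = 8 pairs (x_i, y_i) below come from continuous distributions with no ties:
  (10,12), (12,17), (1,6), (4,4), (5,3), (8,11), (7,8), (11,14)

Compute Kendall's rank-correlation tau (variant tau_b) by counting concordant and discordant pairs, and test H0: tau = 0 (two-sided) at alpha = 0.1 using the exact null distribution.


Step 1: Enumerate the 28 unordered pairs (i,j) with i<j and classify each by sign(x_j-x_i) * sign(y_j-y_i).
  (1,2):dx=+2,dy=+5->C; (1,3):dx=-9,dy=-6->C; (1,4):dx=-6,dy=-8->C; (1,5):dx=-5,dy=-9->C
  (1,6):dx=-2,dy=-1->C; (1,7):dx=-3,dy=-4->C; (1,8):dx=+1,dy=+2->C; (2,3):dx=-11,dy=-11->C
  (2,4):dx=-8,dy=-13->C; (2,5):dx=-7,dy=-14->C; (2,6):dx=-4,dy=-6->C; (2,7):dx=-5,dy=-9->C
  (2,8):dx=-1,dy=-3->C; (3,4):dx=+3,dy=-2->D; (3,5):dx=+4,dy=-3->D; (3,6):dx=+7,dy=+5->C
  (3,7):dx=+6,dy=+2->C; (3,8):dx=+10,dy=+8->C; (4,5):dx=+1,dy=-1->D; (4,6):dx=+4,dy=+7->C
  (4,7):dx=+3,dy=+4->C; (4,8):dx=+7,dy=+10->C; (5,6):dx=+3,dy=+8->C; (5,7):dx=+2,dy=+5->C
  (5,8):dx=+6,dy=+11->C; (6,7):dx=-1,dy=-3->C; (6,8):dx=+3,dy=+3->C; (7,8):dx=+4,dy=+6->C
Step 2: C = 25, D = 3, total pairs = 28.
Step 3: tau = (C - D)/(n(n-1)/2) = (25 - 3)/28 = 0.785714.
Step 4: Exact two-sided p-value (enumerate n! = 40320 permutations of y under H0): p = 0.005506.
Step 5: alpha = 0.1. reject H0.

tau_b = 0.7857 (C=25, D=3), p = 0.005506, reject H0.


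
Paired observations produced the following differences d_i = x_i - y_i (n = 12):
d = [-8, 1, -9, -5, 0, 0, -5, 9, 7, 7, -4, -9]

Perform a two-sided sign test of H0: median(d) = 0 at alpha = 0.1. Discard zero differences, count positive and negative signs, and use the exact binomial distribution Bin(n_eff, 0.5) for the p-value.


Step 1: Discard zero differences. Original n = 12; n_eff = number of nonzero differences = 10.
Nonzero differences (with sign): -8, +1, -9, -5, -5, +9, +7, +7, -4, -9
Step 2: Count signs: positive = 4, negative = 6.
Step 3: Under H0: P(positive) = 0.5, so the number of positives S ~ Bin(10, 0.5).
Step 4: Two-sided exact p-value = sum of Bin(10,0.5) probabilities at or below the observed probability = 0.753906.
Step 5: alpha = 0.1. fail to reject H0.

n_eff = 10, pos = 4, neg = 6, p = 0.753906, fail to reject H0.


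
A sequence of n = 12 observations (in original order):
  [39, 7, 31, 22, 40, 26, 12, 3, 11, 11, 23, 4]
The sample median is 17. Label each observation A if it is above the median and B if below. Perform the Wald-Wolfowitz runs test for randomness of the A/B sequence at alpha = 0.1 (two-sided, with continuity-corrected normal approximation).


Step 1: Compute median = 17; label A = above, B = below.
Labels in order: ABAAAABBBBAB  (n_A = 6, n_B = 6)
Step 2: Count runs R = 6.
Step 3: Under H0 (random ordering), E[R] = 2*n_A*n_B/(n_A+n_B) + 1 = 2*6*6/12 + 1 = 7.0000.
        Var[R] = 2*n_A*n_B*(2*n_A*n_B - n_A - n_B) / ((n_A+n_B)^2 * (n_A+n_B-1)) = 4320/1584 = 2.7273.
        SD[R] = 1.6514.
Step 4: Continuity-corrected z = (R + 0.5 - E[R]) / SD[R] = (6 + 0.5 - 7.0000) / 1.6514 = -0.3028.
Step 5: Two-sided p-value via normal approximation = 2*(1 - Phi(|z|)) = 0.762069.
Step 6: alpha = 0.1. fail to reject H0.

R = 6, z = -0.3028, p = 0.762069, fail to reject H0.


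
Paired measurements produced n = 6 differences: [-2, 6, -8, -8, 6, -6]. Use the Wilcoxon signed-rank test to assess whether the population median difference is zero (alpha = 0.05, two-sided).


Step 1: Drop any zero differences (none here) and take |d_i|.
|d| = [2, 6, 8, 8, 6, 6]
Step 2: Midrank |d_i| (ties get averaged ranks).
ranks: |2|->1, |6|->3, |8|->5.5, |8|->5.5, |6|->3, |6|->3
Step 3: Attach original signs; sum ranks with positive sign and with negative sign.
W+ = 3 + 3 = 6
W- = 1 + 5.5 + 5.5 + 3 = 15
(Check: W+ + W- = 21 should equal n(n+1)/2 = 21.)
Step 4: Test statistic W = min(W+, W-) = 6.
Step 5: Ties in |d|, so use the tie-corrected normal approximation.
        E[W] = n(n+1)/4 = 6*7/4 = 10.5.
        Tie groups: |d|=6 (t=3), |d|=8 (t=2); sum(t^3 - t) = 30.
        Var[W] = n(n+1)(2n+1)/24 - sum(t^3-t)/48 = 546/24 - 30/48 = 22.125.
        z = (W - E[W]) / sqrt(Var[W]) = (6 - 10.5) / 4.7037 = -0.9567.
        Two-sided p = 2*Phi(z) = 0.338724.
Step 6: alpha = 0.05. fail to reject H0.

W+ = 6, W- = 15, W = min = 6, p = 0.338724, fail to reject H0.


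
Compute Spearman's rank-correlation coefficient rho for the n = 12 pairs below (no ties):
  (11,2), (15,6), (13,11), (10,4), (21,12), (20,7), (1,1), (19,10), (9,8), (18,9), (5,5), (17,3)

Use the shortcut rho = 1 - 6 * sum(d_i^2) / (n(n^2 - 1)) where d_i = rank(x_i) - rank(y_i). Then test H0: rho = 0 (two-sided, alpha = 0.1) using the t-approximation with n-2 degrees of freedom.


Step 1: Rank x and y separately (midranks; no ties here).
rank(x): 11->5, 15->7, 13->6, 10->4, 21->12, 20->11, 1->1, 19->10, 9->3, 18->9, 5->2, 17->8
rank(y): 2->2, 6->6, 11->11, 4->4, 12->12, 7->7, 1->1, 10->10, 8->8, 9->9, 5->5, 3->3
Step 2: d_i = R_x(i) - R_y(i); compute d_i^2.
  (5-2)^2=9, (7-6)^2=1, (6-11)^2=25, (4-4)^2=0, (12-12)^2=0, (11-7)^2=16, (1-1)^2=0, (10-10)^2=0, (3-8)^2=25, (9-9)^2=0, (2-5)^2=9, (8-3)^2=25
sum(d^2) = 110.
Step 3: rho = 1 - 6*110 / (12*(12^2 - 1)) = 1 - 660/1716 = 0.615385.
Step 4: Under H0, t = rho * sqrt((n-2)/(1-rho^2)) = 2.4689 ~ t(10).
Step 5: Two-sided p-value from the t-distribution with 10 df = 0.033170.
Step 6: alpha = 0.1. reject H0.

rho = 0.6154, p = 0.033170, reject H0 at alpha = 0.1.


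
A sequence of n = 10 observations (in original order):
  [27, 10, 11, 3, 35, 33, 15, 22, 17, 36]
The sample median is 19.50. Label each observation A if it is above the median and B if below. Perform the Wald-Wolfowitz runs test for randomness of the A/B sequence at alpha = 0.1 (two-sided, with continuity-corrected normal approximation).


Step 1: Compute median = 19.50; label A = above, B = below.
Labels in order: ABBBAABABA  (n_A = 5, n_B = 5)
Step 2: Count runs R = 7.
Step 3: Under H0 (random ordering), E[R] = 2*n_A*n_B/(n_A+n_B) + 1 = 2*5*5/10 + 1 = 6.0000.
        Var[R] = 2*n_A*n_B*(2*n_A*n_B - n_A - n_B) / ((n_A+n_B)^2 * (n_A+n_B-1)) = 2000/900 = 2.2222.
        SD[R] = 1.4907.
Step 4: Continuity-corrected z = (R - 0.5 - E[R]) / SD[R] = (7 - 0.5 - 6.0000) / 1.4907 = 0.3354.
Step 5: Two-sided p-value via normal approximation = 2*(1 - Phi(|z|)) = 0.737316.
Step 6: alpha = 0.1. fail to reject H0.

R = 7, z = 0.3354, p = 0.737316, fail to reject H0.


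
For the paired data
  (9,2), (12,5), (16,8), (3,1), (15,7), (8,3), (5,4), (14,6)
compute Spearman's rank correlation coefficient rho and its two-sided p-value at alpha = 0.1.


Step 1: Rank x and y separately (midranks; no ties here).
rank(x): 9->4, 12->5, 16->8, 3->1, 15->7, 8->3, 5->2, 14->6
rank(y): 2->2, 5->5, 8->8, 1->1, 7->7, 3->3, 4->4, 6->6
Step 2: d_i = R_x(i) - R_y(i); compute d_i^2.
  (4-2)^2=4, (5-5)^2=0, (8-8)^2=0, (1-1)^2=0, (7-7)^2=0, (3-3)^2=0, (2-4)^2=4, (6-6)^2=0
sum(d^2) = 8.
Step 3: rho = 1 - 6*8 / (8*(8^2 - 1)) = 1 - 48/504 = 0.904762.
Step 4: Under H0, t = rho * sqrt((n-2)/(1-rho^2)) = 5.2034 ~ t(6).
Step 5: Two-sided p-value from the t-distribution with 6 df = 0.002008.
Step 6: alpha = 0.1. reject H0.

rho = 0.9048, p = 0.002008, reject H0 at alpha = 0.1.


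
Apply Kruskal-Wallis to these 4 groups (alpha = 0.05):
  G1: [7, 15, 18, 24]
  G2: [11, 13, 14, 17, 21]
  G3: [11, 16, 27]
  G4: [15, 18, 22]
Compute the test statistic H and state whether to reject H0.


Step 1: Combine all N = 15 observations and assign midranks.
sorted (value, group, rank): (7,G1,1), (11,G2,2.5), (11,G3,2.5), (13,G2,4), (14,G2,5), (15,G1,6.5), (15,G4,6.5), (16,G3,8), (17,G2,9), (18,G1,10.5), (18,G4,10.5), (21,G2,12), (22,G4,13), (24,G1,14), (27,G3,15)
Step 2: Sum ranks within each group.
R_1 = 32 (n_1 = 4)
R_2 = 32.5 (n_2 = 5)
R_3 = 25.5 (n_3 = 3)
R_4 = 30 (n_4 = 3)
Step 3: H = 12/(N(N+1)) * sum(R_i^2/n_i) - 3(N+1)
     = 12/(15*16) * (32^2/4 + 32.5^2/5 + 25.5^2/3 + 30^2/3) - 3*16
     = 0.050000 * 984 - 48
     = 1.200000.
Step 4: Ties present; correction factor C = 1 - 18/(15^3 - 15) = 0.994643. Corrected H = 1.200000 / 0.994643 = 1.206463.
Step 5: Under H0, H ~ chi^2(3); p-value = 0.751455.
Step 6: alpha = 0.05. fail to reject H0.

H = 1.2065, df = 3, p = 0.751455, fail to reject H0.
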